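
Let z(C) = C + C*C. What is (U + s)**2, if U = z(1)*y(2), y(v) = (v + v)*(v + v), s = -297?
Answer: 70225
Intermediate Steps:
y(v) = 4*v**2 (y(v) = (2*v)*(2*v) = 4*v**2)
z(C) = C + C**2
U = 32 (U = (1*(1 + 1))*(4*2**2) = (1*2)*(4*4) = 2*16 = 32)
(U + s)**2 = (32 - 297)**2 = (-265)**2 = 70225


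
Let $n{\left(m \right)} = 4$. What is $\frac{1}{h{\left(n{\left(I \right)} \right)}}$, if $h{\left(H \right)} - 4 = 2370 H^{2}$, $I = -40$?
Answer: $\frac{1}{37924} \approx 2.6369 \cdot 10^{-5}$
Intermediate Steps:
$h{\left(H \right)} = 4 + 2370 H^{2}$
$\frac{1}{h{\left(n{\left(I \right)} \right)}} = \frac{1}{4 + 2370 \cdot 4^{2}} = \frac{1}{4 + 2370 \cdot 16} = \frac{1}{4 + 37920} = \frac{1}{37924}$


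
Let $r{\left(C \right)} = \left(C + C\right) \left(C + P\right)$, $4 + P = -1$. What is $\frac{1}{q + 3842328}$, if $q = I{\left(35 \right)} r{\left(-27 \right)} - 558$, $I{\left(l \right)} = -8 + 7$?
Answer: $\frac{1}{3840042} \approx 2.6041 \cdot 10^{-7}$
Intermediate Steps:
$P = -5$ ($P = -4 - 1 = -5$)
$I{\left(l \right)} = -1$
$r{\left(C \right)} = 2 C \left(-5 + C\right)$ ($r{\left(C \right)} = \left(C + C\right) \left(C - 5\right) = 2 C \left(-5 + C\right)$)
$q = -2286$ ($q = - 2 \left(-27\right) \left(-5 - 27\right) - 558 = - 2 \left(-27\right) \left(-32\right) - 558 = \left(-1\right) 1728 - 558 = -1728 - 558 = -2286$)
$\frac{1}{q + 3842328} = \frac{1}{-2286 + 3842328} = \frac{1}{3840042}$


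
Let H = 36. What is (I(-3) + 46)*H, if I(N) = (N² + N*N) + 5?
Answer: 2484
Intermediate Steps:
I(N) = 5 + 2*N² (I(N) = (N² + N²) + 5 = 2*N² + 5 = 5 + 2*N²)
(I(-3) + 46)*H = ((5 + 2*(-3)²) + 46)*36 = ((5 + 2*9) + 46)*36 = ((5 + 18) + 46)*36 = (23 + 46)*36 = 69*36 = 2484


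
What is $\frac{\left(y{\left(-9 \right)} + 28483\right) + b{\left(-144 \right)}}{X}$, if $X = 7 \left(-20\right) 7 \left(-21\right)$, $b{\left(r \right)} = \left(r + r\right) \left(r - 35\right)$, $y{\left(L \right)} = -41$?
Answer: $\frac{39997}{10290} \approx 3.887$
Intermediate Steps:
$b{\left(r \right)} = 2 r \left(-35 + r\right)$
$X = 20580$ ($X = 7 \left(\left(-140\right) \left(-21\right)\right) = 7 \cdot 2940 = 20580$)
$\frac{\left(y{\left(-9 \right)} + 28483\right) + b{\left(-144 \right)}}{X} = \frac{\left(-41 + 28483\right) + 2 \left(-144\right) \left(-35 - 144\right)}{20580} = \left(28442 + 2 \left(-144\right) \left(-179\right)\right) \frac{1}{20580} = \left(28442 + 51552\right) \frac{1}{20580} = 79994 \cdot \frac{1}{20580} = \frac{39997}{10290}$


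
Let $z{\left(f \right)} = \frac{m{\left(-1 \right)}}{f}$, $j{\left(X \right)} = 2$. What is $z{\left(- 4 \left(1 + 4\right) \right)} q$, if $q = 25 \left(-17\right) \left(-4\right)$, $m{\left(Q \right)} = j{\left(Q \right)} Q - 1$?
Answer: $255$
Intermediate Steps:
$m{\left(Q \right)} = -1 + 2 Q$ ($m{\left(Q \right)} = 2 Q - 1 = -1 + 2 Q$)
$z{\left(f \right)} = - \frac{3}{f}$ ($z{\left(f \right)} = \frac{-1 + 2 \left(-1\right)}{f} = \frac{-1 - 2}{f} = - \frac{3}{f}$)
$q = 1700$ ($q = \left(-425\right) \left(-4\right) = 1700$)
$z{\left(- 4 \left(1 + 4\right) \right)} q = - \frac{3}{\left(-4\right) \left(1 + 4\right)} 1700 = - \frac{3}{\left(-4\right) 5} \cdot 1700 = - \frac{3}{-20} \cdot 1700 = \left(-3\right) \left(- \frac{1}{20}\right) 1700 = \frac{3}{20} \cdot 1700 = 255$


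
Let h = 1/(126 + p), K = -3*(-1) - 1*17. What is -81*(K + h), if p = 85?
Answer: 239193/211 ≈ 1133.6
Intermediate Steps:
K = -14 (K = 3 - 17 = -14)
h = 1/211 (h = 1/(126 + 85) = 1/211 ≈ 0.0047393)
-81*(K + h) = -81*(-14 + 1/211) = -81*(-2953/211) = 239193/211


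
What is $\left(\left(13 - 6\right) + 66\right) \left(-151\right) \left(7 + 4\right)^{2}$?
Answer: $-1333783$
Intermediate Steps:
$\left(\left(13 - 6\right) + 66\right) \left(-151\right) \left(7 + 4\right)^{2} = \left(7 + 66\right) \left(-151\right) 11^{2} = 73 \left(-151\right) 121 = \left(-11023\right) 121 = -1333783$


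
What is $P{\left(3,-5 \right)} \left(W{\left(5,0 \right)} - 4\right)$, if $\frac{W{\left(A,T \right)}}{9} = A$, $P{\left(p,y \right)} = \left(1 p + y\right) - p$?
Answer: $-205$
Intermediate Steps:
$P{\left(p,y \right)} = y$ ($P{\left(p,y \right)} = \left(p + y\right) - p = y$)
$W{\left(A,T \right)} = 9 A$
$P{\left(3,-5 \right)} \left(W{\left(5,0 \right)} - 4\right) = - 5 \left(9 \cdot 5 - 4\right) = - 5 \left(45 - 4\right) = \left(-5\right) 41 = -205$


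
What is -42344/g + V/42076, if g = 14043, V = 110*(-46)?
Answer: -463180931/147718317 ≈ -3.1356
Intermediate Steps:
V = -5060
-42344/g + V/42076 = -42344/14043 - 5060/42076 = -42344*1/14043 - 5060*1/42076 = -42344/14043 - 1265/10519 = -463180931/147718317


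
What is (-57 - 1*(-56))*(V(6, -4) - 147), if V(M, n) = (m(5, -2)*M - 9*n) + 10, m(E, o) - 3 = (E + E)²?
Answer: -517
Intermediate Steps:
m(E, o) = 3 + 4*E² (m(E, o) = 3 + (E + E)² = 3 + (2*E)² = 3 + 4*E²)
V(M, n) = 10 - 9*n + 103*M (V(M, n) = ((3 + 4*5²)*M - 9*n) + 10 = ((3 + 4*25)*M - 9*n) + 10 = ((3 + 100)*M - 9*n) + 10 = (103*M - 9*n) + 10 = (-9*n + 103*M) + 10 = 10 - 9*n + 103*M)
(-57 - 1*(-56))*(V(6, -4) - 147) = (-57 - 1*(-56))*((10 - 9*(-4) + 103*6) - 147) = (-57 + 56)*((10 + 36 + 618) - 147) = -(664 - 147) = -1*517 = -517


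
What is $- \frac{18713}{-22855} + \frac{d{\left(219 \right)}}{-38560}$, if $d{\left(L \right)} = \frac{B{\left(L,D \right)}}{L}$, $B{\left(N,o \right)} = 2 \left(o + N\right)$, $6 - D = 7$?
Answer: $\frac{7900729177}{9650112360} \approx 0.81872$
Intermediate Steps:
$D = -1$ ($D = 6 - 7 = -1$)
$B{\left(N,o \right)} = 2 N + 2 o$ ($B{\left(N,o \right)} = 2 \left(N + o\right) = 2 N + 2 o$)
$d{\left(L \right)} = \frac{-2 + 2 L}{L}$ ($d{\left(L \right)} = \frac{2 L + 2 \left(-1\right)}{L} = \frac{2 L - 2}{L} = \frac{-2 + 2 L}{L}$)
$- \frac{18713}{-22855} + \frac{d{\left(219 \right)}}{-38560} = - \frac{18713}{-22855} + \frac{2 - \frac{2}{219}}{-38560} = \left(-18713\right) \left(- \frac{1}{22855}\right) + \left(2 - \frac{2}{219}\right) \left(- \frac{1}{38560}\right) = \frac{18713}{22855} + \left(2 - \frac{2}{219}\right) \left(- \frac{1}{38560}\right) = \frac{18713}{22855} + \frac{436}{219} \left(- \frac{1}{38560}\right) = \frac{18713}{22855} - \frac{109}{2111160} = \frac{7900729177}{9650112360}$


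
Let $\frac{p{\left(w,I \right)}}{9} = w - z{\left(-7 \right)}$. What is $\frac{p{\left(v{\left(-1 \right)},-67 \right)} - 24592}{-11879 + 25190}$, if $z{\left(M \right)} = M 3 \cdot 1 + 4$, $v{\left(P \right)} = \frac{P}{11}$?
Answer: $- \frac{15814}{8613} \approx -1.8361$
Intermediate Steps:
$v{\left(P \right)} = \frac{P}{11}$ ($v{\left(P \right)} = P \frac{1}{11} = \frac{P}{11}$)
$z{\left(M \right)} = 4 + 3 M$ ($z{\left(M \right)} = 3 M 1 + 4 = 3 M + 4 = 4 + 3 M$)
$p{\left(w,I \right)} = 153 + 9 w$ ($p{\left(w,I \right)} = 9 \left(w - \left(4 + 3 \left(-7\right)\right)\right) = 9 \left(w - \left(4 - 21\right)\right) = 9 \left(w - -17\right) = 9 \left(w + 17\right) = 9 \left(17 + w\right) = 153 + 9 w$)
$\frac{p{\left(v{\left(-1 \right)},-67 \right)} - 24592}{-11879 + 25190} = \frac{\left(153 + 9 \cdot \frac{1}{11} \left(-1\right)\right) - 24592}{-11879 + 25190} = \frac{\left(153 + 9 \left(- \frac{1}{11}\right)\right) - 24592}{13311} = \left(\left(153 - \frac{9}{11}\right) - 24592\right) \frac{1}{13311} = \left(\frac{1674}{11} - 24592\right) \frac{1}{13311} = \left(- \frac{268838}{11}\right) \frac{1}{13311} = - \frac{15814}{8613}$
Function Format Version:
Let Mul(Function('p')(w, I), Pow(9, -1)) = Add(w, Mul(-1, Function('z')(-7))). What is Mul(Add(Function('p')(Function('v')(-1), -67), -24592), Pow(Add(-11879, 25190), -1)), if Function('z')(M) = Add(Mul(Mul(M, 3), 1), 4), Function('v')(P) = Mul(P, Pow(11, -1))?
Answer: Rational(-15814, 8613) ≈ -1.8361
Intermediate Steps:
Function('v')(P) = Mul(Rational(1, 11), P) (Function('v')(P) = Mul(P, Rational(1, 11)) = Mul(Rational(1, 11), P))
Function('z')(M) = Add(4, Mul(3, M)) (Function('z')(M) = Add(Mul(Mul(3, M), 1), 4) = Add(Mul(3, M), 4) = Add(4, Mul(3, M)))
Function('p')(w, I) = Add(153, Mul(9, w)) (Function('p')(w, I) = Mul(9, Add(w, Mul(-1, Add(4, Mul(3, -7))))) = Mul(9, Add(w, Mul(-1, Add(4, -21)))) = Mul(9, Add(w, Mul(-1, -17))) = Mul(9, Add(w, 17)) = Mul(9, Add(17, w)) = Add(153, Mul(9, w)))
Mul(Add(Function('p')(Function('v')(-1), -67), -24592), Pow(Add(-11879, 25190), -1)) = Mul(Add(Add(153, Mul(9, Mul(Rational(1, 11), -1))), -24592), Pow(Add(-11879, 25190), -1)) = Mul(Add(Add(153, Mul(9, Rational(-1, 11))), -24592), Pow(13311, -1)) = Mul(Add(Add(153, Rational(-9, 11)), -24592), Rational(1, 13311)) = Mul(Add(Rational(1674, 11), -24592), Rational(1, 13311)) = Mul(Rational(-268838, 11), Rational(1, 13311)) = Rational(-15814, 8613)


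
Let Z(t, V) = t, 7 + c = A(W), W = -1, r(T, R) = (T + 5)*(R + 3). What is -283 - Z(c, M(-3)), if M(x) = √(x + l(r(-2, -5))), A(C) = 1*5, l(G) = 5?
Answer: -281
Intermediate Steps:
r(T, R) = (3 + R)*(5 + T) (r(T, R) = (5 + T)*(3 + R) = (3 + R)*(5 + T))
A(C) = 5
c = -2 (c = -7 + 5 = -2)
M(x) = √(5 + x) (M(x) = √(x + 5) = √(5 + x))
-283 - Z(c, M(-3)) = -283 - 1*(-2) = -283 + 2 = -281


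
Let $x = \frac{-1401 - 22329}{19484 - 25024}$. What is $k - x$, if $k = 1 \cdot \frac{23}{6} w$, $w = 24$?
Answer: $\frac{48595}{554} \approx 87.717$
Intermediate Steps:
$x = \frac{2373}{554}$ ($x = - \frac{23730}{-5540} = \left(-23730\right) \left(- \frac{1}{5540}\right) = \frac{2373}{554} \approx 4.2834$)
$k = 92$ ($k = 1 \cdot \frac{23}{6} \cdot 24 = \frac{23}{6} \cdot 24 = 92$)
$k - x = 92 - \frac{2373}{554} = \frac{48595}{554}$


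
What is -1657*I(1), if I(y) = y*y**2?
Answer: -1657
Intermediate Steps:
I(y) = y**3
-1657*I(1) = -1657*1**3 = -1657*1 = -1657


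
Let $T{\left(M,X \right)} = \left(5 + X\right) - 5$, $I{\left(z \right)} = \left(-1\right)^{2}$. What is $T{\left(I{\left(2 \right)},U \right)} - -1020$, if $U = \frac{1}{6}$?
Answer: $\frac{6121}{6} \approx 1020.2$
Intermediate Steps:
$I{\left(z \right)} = 1$
$U = \frac{1}{6} \approx 0.16667$
$T{\left(M,X \right)} = X$
$T{\left(I{\left(2 \right)},U \right)} - -1020 = \frac{1}{6} - -1020 = \frac{1}{6} + 1020 = \frac{6121}{6}$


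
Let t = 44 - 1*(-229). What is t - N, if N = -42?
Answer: 315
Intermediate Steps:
t = 273 (t = 44 + 229 = 273)
t - N = 273 - 1*(-42) = 273 + 42 = 315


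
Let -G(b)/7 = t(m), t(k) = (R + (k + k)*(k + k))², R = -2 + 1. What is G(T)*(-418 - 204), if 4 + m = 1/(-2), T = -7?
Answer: 27865600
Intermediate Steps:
m = -9/2 (m = -4 + 1/(-2) = -4 - ½ = -9/2 ≈ -4.5000)
R = -1
t(k) = (-1 + 4*k²)² (t(k) = (-1 + (k + k)*(k + k))² = (-1 + (2*k)*(2*k))² = (-1 + 4*k²)²)
G(b) = -44800 (G(b) = -7*(-1 + 4*(-9/2)²)² = -7*(-1 + 4*(81/4))² = -7*(-1 + 81)² = -7*80² = -7*6400 = -44800)
G(T)*(-418 - 204) = -44800*(-418 - 204) = -44800*(-622) = 27865600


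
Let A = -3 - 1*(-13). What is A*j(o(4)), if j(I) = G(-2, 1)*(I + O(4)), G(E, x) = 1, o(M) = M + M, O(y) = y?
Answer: 120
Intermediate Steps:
o(M) = 2*M
A = 10 (A = -3 + 13 = 10)
j(I) = 4 + I (j(I) = 1*(I + 4) = 1*(4 + I) = 4 + I)
A*j(o(4)) = 10*(4 + 2*4) = 10*(4 + 8) = 10*12 = 120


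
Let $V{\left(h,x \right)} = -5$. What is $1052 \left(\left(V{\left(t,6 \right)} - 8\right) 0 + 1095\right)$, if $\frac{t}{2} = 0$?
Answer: $1151940$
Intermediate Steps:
$t = 0$ ($t = 2 \cdot 0 = 0$)
$1052 \left(\left(V{\left(t,6 \right)} - 8\right) 0 + 1095\right) = 1052 \left(\left(-5 - 8\right) 0 + 1095\right) = 1052 \left(\left(-13\right) 0 + 1095\right) = 1052 \left(0 + 1095\right) = 1052 \cdot 1095 = 1151940$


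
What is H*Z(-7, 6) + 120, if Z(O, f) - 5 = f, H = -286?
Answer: -3026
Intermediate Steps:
Z(O, f) = 5 + f
H*Z(-7, 6) + 120 = -286*(5 + 6) + 120 = -286*11 + 120 = -3146 + 120 = -3026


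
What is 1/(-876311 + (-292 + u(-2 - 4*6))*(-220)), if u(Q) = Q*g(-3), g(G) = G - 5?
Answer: -1/857831 ≈ -1.1657e-6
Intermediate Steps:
g(G) = -5 + G
u(Q) = -8*Q (u(Q) = Q*(-5 - 3) = Q*(-8) = -8*Q)
1/(-876311 + (-292 + u(-2 - 4*6))*(-220)) = 1/(-876311 + (-292 - 8*(-2 - 4*6))*(-220)) = 1/(-876311 + (-292 - 8*(-2 - 24))*(-220)) = 1/(-876311 + (-292 - 8*(-26))*(-220)) = 1/(-876311 + (-292 + 208)*(-220)) = 1/(-876311 - 84*(-220)) = 1/(-876311 + 18480) = 1/(-857831) = -1/857831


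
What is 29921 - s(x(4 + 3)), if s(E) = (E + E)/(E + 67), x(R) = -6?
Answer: 1825193/61 ≈ 29921.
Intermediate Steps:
s(E) = 2*E/(67 + E) (s(E) = (2*E)/(67 + E) = 2*E/(67 + E))
29921 - s(x(4 + 3)) = 29921 - 2*(-6)/(67 - 6) = 29921 - 2*(-6)/61 = 29921 - 1*(-12/61) = 29921 + 12/61 = 1825193/61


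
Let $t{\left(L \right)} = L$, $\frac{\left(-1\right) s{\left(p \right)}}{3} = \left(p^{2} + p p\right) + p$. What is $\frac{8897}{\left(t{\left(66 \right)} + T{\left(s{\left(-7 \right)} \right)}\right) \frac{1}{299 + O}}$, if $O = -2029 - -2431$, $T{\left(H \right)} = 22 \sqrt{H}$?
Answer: $\frac{6236797}{2068} - \frac{6236797 i \sqrt{273}}{6204} \approx 3015.9 - 16610.0 i$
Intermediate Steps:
$s{\left(p \right)} = - 6 p^{2} - 3 p$ ($s{\left(p \right)} = - 3 \left(\left(p^{2} + p p\right) + p\right) = - 3 \left(\left(p^{2} + p^{2}\right) + p\right) = - 3 \left(2 p^{2} + p\right) = - 3 \left(p + 2 p^{2}\right) = - 6 p^{2} - 3 p$)
$O = 402$ ($O = -2029 + 2431 = 402$)
$\frac{8897}{\left(t{\left(66 \right)} + T{\left(s{\left(-7 \right)} \right)}\right) \frac{1}{299 + O}} = \frac{8897}{\left(66 + 22 \sqrt{\left(-3\right) \left(-7\right) \left(1 + 2 \left(-7\right)\right)}\right) \frac{1}{299 + 402}} = \frac{8897}{\left(66 + 22 \sqrt{\left(-3\right) \left(-7\right) \left(1 - 14\right)}\right) \frac{1}{701}} = \frac{8897}{\left(66 + 22 \sqrt{\left(-3\right) \left(-7\right) \left(-13\right)}\right) \frac{1}{701}} = \frac{8897}{\left(66 + 22 \sqrt{-273}\right) \frac{1}{701}} = \frac{8897}{\left(66 + 22 i \sqrt{273}\right) \frac{1}{701}} = \frac{8897}{\frac{66}{701} + \frac{22 i \sqrt{273}}{701}}$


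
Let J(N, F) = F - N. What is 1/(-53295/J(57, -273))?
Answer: 2/323 ≈ 0.0061920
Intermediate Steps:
1/(-53295/J(57, -273)) = 1/(-53295/(-273 - 1*57)) = 1/(-53295/(-273 - 57)) = 1/(-53295/(-330)) = 1/(-53295*(-1/330)) = 1/(323/2) = 2/323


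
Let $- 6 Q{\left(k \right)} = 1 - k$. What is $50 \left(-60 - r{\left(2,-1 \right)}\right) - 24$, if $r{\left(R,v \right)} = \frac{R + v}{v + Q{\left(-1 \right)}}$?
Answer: $- \frac{5973}{2} \approx -2986.5$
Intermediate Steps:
$Q{\left(k \right)} = - \frac{1}{6} + \frac{k}{6}$ ($Q{\left(k \right)} = - \frac{1 - k}{6} = - \frac{1}{6} + \frac{k}{6}$)
$r{\left(R,v \right)} = \frac{R + v}{- \frac{1}{3} + v}$ ($r{\left(R,v \right)} = \frac{R + v}{v + \left(- \frac{1}{6} + \frac{1}{6} \left(-1\right)\right)} = \frac{R + v}{v - \frac{1}{3}} = \frac{R + v}{- \frac{1}{3} + v}$)
$50 \left(-60 - r{\left(2,-1 \right)}\right) - 24 = 50 \left(-60 - \frac{3 \left(2 - 1\right)}{-1 + 3 \left(-1\right)}\right) - 24 = 50 \left(-60 - 3 \frac{1}{-1 - 3} \cdot 1\right) - 24 = 50 \left(-60 - 3 \frac{1}{-4} \cdot 1\right) - 24 = 50 \left(-60 - 3 \left(- \frac{1}{4}\right) 1\right) - 24 = 50 \left(-60 - - \frac{3}{4}\right) - 24 = 50 \left(-60 + \frac{3}{4}\right) - 24 = 50 \left(- \frac{237}{4}\right) - 24 = - \frac{5925}{2} - 24 = - \frac{5973}{2}$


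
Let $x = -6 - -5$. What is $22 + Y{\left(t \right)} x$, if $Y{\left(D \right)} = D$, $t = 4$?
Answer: $18$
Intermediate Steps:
$x = -1$ ($x = -6 + 5 = -1$)
$22 + Y{\left(t \right)} x = 22 + 4 \left(-1\right) = 22 - 4 = 18$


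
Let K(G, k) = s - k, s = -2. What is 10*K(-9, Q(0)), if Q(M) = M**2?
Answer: -20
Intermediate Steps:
K(G, k) = -2 - k
10*K(-9, Q(0)) = 10*(-2 - 1*0**2) = 10*(-2 - 1*0) = 10*(-2 + 0) = 10*(-2) = -20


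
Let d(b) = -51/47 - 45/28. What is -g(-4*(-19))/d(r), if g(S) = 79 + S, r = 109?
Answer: 203980/3543 ≈ 57.573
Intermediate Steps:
d(b) = -3543/1316 (d(b) = -51*1/47 - 45*1/28 = -51/47 - 45/28 = -3543/1316)
-g(-4*(-19))/d(r) = -(79 - 4*(-19))/(-3543/1316) = -(79 + 76)*(-1316)/3543 = -155*(-1316)/3543 = -1*(-203980/3543) = 203980/3543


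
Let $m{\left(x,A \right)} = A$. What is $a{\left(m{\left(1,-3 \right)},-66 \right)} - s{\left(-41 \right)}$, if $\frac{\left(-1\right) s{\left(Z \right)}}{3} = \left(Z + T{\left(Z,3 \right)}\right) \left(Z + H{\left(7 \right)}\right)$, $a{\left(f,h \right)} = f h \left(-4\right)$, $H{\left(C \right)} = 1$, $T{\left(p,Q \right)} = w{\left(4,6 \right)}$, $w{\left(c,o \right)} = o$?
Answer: $3408$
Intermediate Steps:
$T{\left(p,Q \right)} = 6$
$a{\left(f,h \right)} = - 4 f h$
$s{\left(Z \right)} = - 3 \left(1 + Z\right) \left(6 + Z\right)$ ($s{\left(Z \right)} = - 3 \left(Z + 6\right) \left(Z + 1\right) = - 3 \left(6 + Z\right) \left(1 + Z\right) = - 3 \left(1 + Z\right) \left(6 + Z\right)$)
$a{\left(m{\left(1,-3 \right)},-66 \right)} - s{\left(-41 \right)} = \left(-4\right) \left(-3\right) \left(-66\right) - \left(-18 - -861 - 3 \left(-41\right)^{2}\right) = -792 - \left(-18 + 861 - 5043\right) = -792 - -4200 = -792 + 4200 = 3408$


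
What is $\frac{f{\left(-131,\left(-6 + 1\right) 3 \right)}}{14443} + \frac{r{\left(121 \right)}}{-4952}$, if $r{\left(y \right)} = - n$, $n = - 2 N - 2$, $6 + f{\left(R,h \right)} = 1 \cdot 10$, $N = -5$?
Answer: $\frac{16919}{8940217} \approx 0.0018925$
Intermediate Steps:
$f{\left(R,h \right)} = 4$ ($f{\left(R,h \right)} = -6 + 1 \cdot 10 = -6 + 10 = 4$)
$n = 8$ ($n = \left(-2\right) \left(-5\right) - 2 = 10 - 2 = 8$)
$r{\left(y \right)} = -8$ ($r{\left(y \right)} = \left(-1\right) 8 = -8$)
$\frac{f{\left(-131,\left(-6 + 1\right) 3 \right)}}{14443} + \frac{r{\left(121 \right)}}{-4952} = \frac{4}{14443} - \frac{8}{-4952} = 4 \cdot \frac{1}{14443} - - \frac{1}{619} = \frac{4}{14443} + \frac{1}{619} = \frac{16919}{8940217}$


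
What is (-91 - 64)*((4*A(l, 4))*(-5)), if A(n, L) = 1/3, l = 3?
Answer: 3100/3 ≈ 1033.3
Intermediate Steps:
A(n, L) = 1/3
(-91 - 64)*((4*A(l, 4))*(-5)) = (-91 - 64)*((4*(1/3))*(-5)) = -620*(-5)/3 = -155*(-20/3) = 3100/3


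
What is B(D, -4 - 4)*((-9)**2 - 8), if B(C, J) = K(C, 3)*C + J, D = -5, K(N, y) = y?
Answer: -1679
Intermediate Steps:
B(C, J) = J + 3*C (B(C, J) = 3*C + J = J + 3*C)
B(D, -4 - 4)*((-9)**2 - 8) = ((-4 - 4) + 3*(-5))*((-9)**2 - 8) = (-8 - 15)*(81 - 8) = -23*73 = -1679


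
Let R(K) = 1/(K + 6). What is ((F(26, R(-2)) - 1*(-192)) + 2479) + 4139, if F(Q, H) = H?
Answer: 27241/4 ≈ 6810.3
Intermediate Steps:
R(K) = 1/(6 + K)
((F(26, R(-2)) - 1*(-192)) + 2479) + 4139 = ((1/(6 - 2) - 1*(-192)) + 2479) + 4139 = ((1/4 + 192) + 2479) + 4139 = (769/4 + 2479) + 4139 = 10685/4 + 4139 = 27241/4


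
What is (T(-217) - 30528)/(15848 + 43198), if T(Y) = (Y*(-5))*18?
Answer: -141/757 ≈ -0.18626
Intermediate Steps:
T(Y) = -90*Y (T(Y) = -5*Y*18 = -90*Y)
(T(-217) - 30528)/(15848 + 43198) = (-90*(-217) - 30528)/(15848 + 43198) = (19530 - 30528)/59046 = -10998*1/59046 = -141/757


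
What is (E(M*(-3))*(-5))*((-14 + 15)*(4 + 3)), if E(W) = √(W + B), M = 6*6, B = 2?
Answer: -35*I*√106 ≈ -360.35*I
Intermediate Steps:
M = 36
E(W) = √(2 + W) (E(W) = √(W + 2) = √(2 + W))
(E(M*(-3))*(-5))*((-14 + 15)*(4 + 3)) = (√(2 + 36*(-3))*(-5))*((-14 + 15)*(4 + 3)) = (√(2 - 108)*(-5))*(1*7) = (√(-106)*(-5))*7 = ((I*√106)*(-5))*7 = -5*I*√106*7 = -35*I*√106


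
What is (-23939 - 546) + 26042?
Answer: 1557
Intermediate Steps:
(-23939 - 546) + 26042 = -24485 + 26042 = 1557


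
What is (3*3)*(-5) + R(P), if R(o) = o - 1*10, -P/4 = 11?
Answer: -99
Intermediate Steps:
P = -44 (P = -4*11 = -44)
R(o) = -10 + o (R(o) = o - 10 = -10 + o)
(3*3)*(-5) + R(P) = (3*3)*(-5) + (-10 - 44) = 9*(-5) - 54 = -45 - 54 = -99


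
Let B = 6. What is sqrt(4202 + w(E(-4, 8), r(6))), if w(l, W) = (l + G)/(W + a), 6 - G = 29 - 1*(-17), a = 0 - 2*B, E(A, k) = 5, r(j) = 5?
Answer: sqrt(4207) ≈ 64.861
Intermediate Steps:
a = -12 (a = 0 - 2*6 = 0 - 12 = -12)
G = -40 (G = 6 - (29 - 1*(-17)) = 6 - (29 + 17) = 6 - 1*46 = 6 - 46 = -40)
w(l, W) = (-40 + l)/(-12 + W) (w(l, W) = (l - 40)/(W - 12) = (-40 + l)/(-12 + W))
sqrt(4202 + w(E(-4, 8), r(6))) = sqrt(4202 + (-40 + 5)/(-12 + 5)) = sqrt(4202 - 35/(-7)) = sqrt(4202 - 1/7*(-35)) = sqrt(4202 + 5) = sqrt(4207)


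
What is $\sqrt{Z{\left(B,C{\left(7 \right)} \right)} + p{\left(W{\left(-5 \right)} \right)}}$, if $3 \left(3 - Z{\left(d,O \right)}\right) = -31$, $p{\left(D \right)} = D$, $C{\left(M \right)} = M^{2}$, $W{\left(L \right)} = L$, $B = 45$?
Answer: $\frac{5 \sqrt{3}}{3} \approx 2.8868$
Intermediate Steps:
$Z{\left(d,O \right)} = \frac{40}{3}$ ($Z{\left(d,O \right)} = 3 - - \frac{31}{3} = 3 + \frac{31}{3} = \frac{40}{3}$)
$\sqrt{Z{\left(B,C{\left(7 \right)} \right)} + p{\left(W{\left(-5 \right)} \right)}} = \sqrt{\frac{40}{3} - 5} = \sqrt{\frac{25}{3}} = \frac{5 \sqrt{3}}{3}$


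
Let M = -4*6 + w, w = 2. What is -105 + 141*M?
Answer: -3207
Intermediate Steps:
M = -22 (M = -4*6 + 2 = -24 + 2 = -22)
-105 + 141*M = -105 + 141*(-22) = -105 - 3102 = -3207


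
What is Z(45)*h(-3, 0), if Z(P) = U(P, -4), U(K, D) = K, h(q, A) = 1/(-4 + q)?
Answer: -45/7 ≈ -6.4286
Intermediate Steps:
Z(P) = P
Z(45)*h(-3, 0) = 45/(-4 - 3) = 45/(-7) = 45*(-⅐) = -45/7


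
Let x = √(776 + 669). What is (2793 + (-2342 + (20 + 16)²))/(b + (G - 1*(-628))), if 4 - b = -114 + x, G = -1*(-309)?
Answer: 368617/222316 + 29699*√5/1111580 ≈ 1.7178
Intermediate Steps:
G = 309
x = 17*√5 (x = √1445 = 17*√5 ≈ 38.013)
b = 118 - 17*√5 (b = 4 - (-114 + 17*√5) = 4 + (114 - 17*√5) = 118 - 17*√5 ≈ 79.987)
(2793 + (-2342 + (20 + 16)²))/(b + (G - 1*(-628))) = (2793 + (-2342 + (20 + 16)²))/((118 - 17*√5) + (309 - 1*(-628))) = (2793 + (-2342 + 36²))/((118 - 17*√5) + (309 + 628)) = (2793 + (-2342 + 1296))/((118 - 17*√5) + 937) = (2793 - 1046)/(1055 - 17*√5) = 1747/(1055 - 17*√5)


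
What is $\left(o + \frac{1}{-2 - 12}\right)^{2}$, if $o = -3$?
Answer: $\frac{1849}{196} \approx 9.4337$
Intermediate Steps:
$\left(o + \frac{1}{-2 - 12}\right)^{2} = \left(-3 + \frac{1}{-2 - 12}\right)^{2} = \left(-3 + \frac{1}{-14}\right)^{2} = \left(-3 - \frac{1}{14}\right)^{2} = \left(- \frac{43}{14}\right)^{2} = \frac{1849}{196}$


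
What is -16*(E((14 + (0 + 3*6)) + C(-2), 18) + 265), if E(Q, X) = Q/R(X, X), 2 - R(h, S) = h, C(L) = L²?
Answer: -4204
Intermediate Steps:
R(h, S) = 2 - h
E(Q, X) = Q/(2 - X)
-16*(E((14 + (0 + 3*6)) + C(-2), 18) + 265) = -16*(-((14 + (0 + 3*6)) + (-2)²)/(-2 + 18) + 265) = -16*(-1*((14 + (0 + 18)) + 4)/16 + 265) = -16*(-1*((14 + 18) + 4)*1/16 + 265) = -16*(-1*(32 + 4)*1/16 + 265) = -16*(-1*36*1/16 + 265) = -16*(-9/4 + 265) = -16*1051/4 = -4204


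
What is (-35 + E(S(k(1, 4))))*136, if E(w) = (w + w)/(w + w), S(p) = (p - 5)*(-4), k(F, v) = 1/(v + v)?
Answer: -4624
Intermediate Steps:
k(F, v) = 1/(2*v)
S(p) = 20 - 4*p (S(p) = (-5 + p)*(-4) = 20 - 4*p)
E(w) = 1 (E(w) = (2*w)/((2*w)) = (2*w)*(1/(2*w)) = 1)
(-35 + E(S(k(1, 4))))*136 = (-35 + 1)*136 = -34*136 = -4624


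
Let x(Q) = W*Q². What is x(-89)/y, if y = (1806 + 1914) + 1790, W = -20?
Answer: -15842/551 ≈ -28.751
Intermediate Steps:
x(Q) = -20*Q²
y = 5510 (y = 3720 + 1790 = 5510)
x(-89)/y = -20*(-89)²/5510 = -20*7921*(1/5510) = -158420*1/5510 = -15842/551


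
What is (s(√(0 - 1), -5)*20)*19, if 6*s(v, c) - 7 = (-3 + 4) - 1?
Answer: 1330/3 ≈ 443.33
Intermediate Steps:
s(v, c) = 7/6 (s(v, c) = 7/6 + ((-3 + 4) - 1)/6 = 7/6 + (1 - 1)/6 = 7/6 + (⅙)*0 = 7/6 + 0 = 7/6)
(s(√(0 - 1), -5)*20)*19 = ((7/6)*20)*19 = (70/3)*19 = 1330/3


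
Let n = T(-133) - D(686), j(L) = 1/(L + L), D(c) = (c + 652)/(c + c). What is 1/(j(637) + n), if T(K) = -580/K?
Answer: 84721/286905 ≈ 0.29529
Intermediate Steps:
D(c) = (652 + c)/(2*c) (D(c) = (652 + c)/((2*c)) = (652 + c)*(1/(2*c)) = (652 + c)/(2*c))
j(L) = 1/(2*L)
n = 44129/13034 (n = -580/(-133) - (652 + 686)/(2*686) = -580*(-1/133) - 1338/(2*686) = 580/133 - 1*669/686 = 580/133 - 669/686 = 44129/13034 ≈ 3.3857)
1/(j(637) + n) = 1/((½)/637 + 44129/13034) = 1/((½)*(1/637) + 44129/13034) = 1/(1/1274 + 44129/13034) = 1/(286905/84721) = 84721/286905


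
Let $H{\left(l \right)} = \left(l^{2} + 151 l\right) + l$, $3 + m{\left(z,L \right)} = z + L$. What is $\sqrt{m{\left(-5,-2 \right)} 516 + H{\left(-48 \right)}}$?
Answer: $6 i \sqrt{282} \approx 100.76 i$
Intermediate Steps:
$m{\left(z,L \right)} = -3 + L + z$ ($m{\left(z,L \right)} = -3 + \left(z + L\right) = -3 + \left(L + z\right) = -3 + L + z$)
$H{\left(l \right)} = l^{2} + 152 l$
$\sqrt{m{\left(-5,-2 \right)} 516 + H{\left(-48 \right)}} = \sqrt{\left(-3 - 2 - 5\right) 516 - 48 \left(152 - 48\right)} = \sqrt{\left(-10\right) 516 - 4992} = \sqrt{-5160 - 4992} = \sqrt{-10152} = 6 i \sqrt{282}$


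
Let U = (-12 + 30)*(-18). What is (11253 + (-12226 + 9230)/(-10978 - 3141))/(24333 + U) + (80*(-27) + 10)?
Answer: -104093531221/48426153 ≈ -2149.5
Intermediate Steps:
U = -324 (U = 18*(-18) = -324)
(11253 + (-12226 + 9230)/(-10978 - 3141))/(24333 + U) + (80*(-27) + 10) = (11253 + (-12226 + 9230)/(-10978 - 3141))/(24333 - 324) + (80*(-27) + 10) = (11253 - 2996/(-14119))/24009 + (-2160 + 10) = (11253 - 2996*(-1/14119))*(1/24009) - 2150 = (11253 + 428/2017)*(1/24009) - 2150 = (22697729/2017)*(1/24009) - 2150 = 22697729/48426153 - 2150 = -104093531221/48426153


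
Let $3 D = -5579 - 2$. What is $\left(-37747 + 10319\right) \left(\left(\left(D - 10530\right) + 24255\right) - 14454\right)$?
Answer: $\frac{213060704}{3} \approx 7.102 \cdot 10^{7}$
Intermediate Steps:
$D = - \frac{5581}{3}$ ($D = \frac{-5579 - 2}{3} = \frac{1}{3} \left(-5581\right) = - \frac{5581}{3} \approx -1860.3$)
$\left(-37747 + 10319\right) \left(\left(\left(D - 10530\right) + 24255\right) - 14454\right) = \left(-37747 + 10319\right) \left(\left(\left(- \frac{5581}{3} - 10530\right) + 24255\right) - 14454\right) = - 27428 \left(\left(\left(- \frac{5581}{3} - 10530\right) + 24255\right) - 14454\right) = - 27428 \left(\left(- \frac{37171}{3} + 24255\right) - 14454\right) = - 27428 \left(\frac{35594}{3} - 14454\right) = \left(-27428\right) \left(- \frac{7768}{3}\right) = \frac{213060704}{3}$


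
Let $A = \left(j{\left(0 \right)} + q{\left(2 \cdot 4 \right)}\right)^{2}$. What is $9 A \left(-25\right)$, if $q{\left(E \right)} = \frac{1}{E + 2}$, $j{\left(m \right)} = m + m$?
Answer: $- \frac{9}{4} \approx -2.25$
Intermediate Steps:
$j{\left(m \right)} = 2 m$
$q{\left(E \right)} = \frac{1}{2 + E}$
$A = \frac{1}{100}$ ($A = \left(2 \cdot 0 + \frac{1}{2 + 2 \cdot 4}\right)^{2} = \left(0 + \frac{1}{2 + 8}\right)^{2} = \left(0 + \frac{1}{10}\right)^{2} = \left(\frac{1}{10}\right)^{2} = \frac{1}{100} \approx 0.01$)
$9 A \left(-25\right) = 9 \cdot \frac{1}{100} \left(-25\right) = \frac{9}{100} \left(-25\right) = - \frac{9}{4}$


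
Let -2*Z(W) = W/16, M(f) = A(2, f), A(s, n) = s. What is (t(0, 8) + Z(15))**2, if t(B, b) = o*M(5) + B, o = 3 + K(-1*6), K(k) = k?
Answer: 42849/1024 ≈ 41.845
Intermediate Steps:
M(f) = 2
o = -3 (o = 3 - 1*6 = 3 - 6 = -3)
Z(W) = -W/32 (Z(W) = -W/(2*16) = -W/32)
t(B, b) = -6 + B (t(B, b) = -3*2 + B = -6 + B)
(t(0, 8) + Z(15))**2 = ((-6 + 0) - 1/32*15)**2 = (-6 - 15/32)**2 = (-207/32)**2 = 42849/1024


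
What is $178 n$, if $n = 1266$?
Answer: $225348$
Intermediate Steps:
$178 n = 178 \cdot 1266 = 225348$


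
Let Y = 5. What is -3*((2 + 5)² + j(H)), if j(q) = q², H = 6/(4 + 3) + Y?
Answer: -12246/49 ≈ -249.92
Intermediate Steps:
H = 41/7 (H = 6/(4 + 3) + 5 = 6/7 + 5 = 41/7 ≈ 5.8571)
-3*((2 + 5)² + j(H)) = -3*((2 + 5)² + (41/7)²) = -3*(7² + 1681/49) = -3*(49 + 1681/49) = -3*4082/49 = -12246/49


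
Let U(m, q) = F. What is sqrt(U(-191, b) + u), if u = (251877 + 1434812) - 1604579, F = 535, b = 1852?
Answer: sqrt(82645) ≈ 287.48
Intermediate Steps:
u = 82110 (u = 1686689 - 1604579 = 82110)
U(m, q) = 535
sqrt(U(-191, b) + u) = sqrt(535 + 82110) = sqrt(82645)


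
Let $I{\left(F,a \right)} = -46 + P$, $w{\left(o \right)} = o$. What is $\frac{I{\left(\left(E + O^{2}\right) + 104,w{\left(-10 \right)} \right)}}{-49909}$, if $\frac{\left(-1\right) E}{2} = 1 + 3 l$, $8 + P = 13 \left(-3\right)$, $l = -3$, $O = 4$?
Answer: $\frac{93}{49909} \approx 0.0018634$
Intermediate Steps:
$P = -47$ ($P = -8 + 13 \left(-3\right) = -8 - 39 = -47$)
$E = 16$ ($E = - 2 \left(1 + 3 \left(-3\right)\right) = - 2 \left(1 - 9\right) = \left(-2\right) \left(-8\right) = 16$)
$I{\left(F,a \right)} = -93$ ($I{\left(F,a \right)} = -46 - 47 = -93$)
$\frac{I{\left(\left(E + O^{2}\right) + 104,w{\left(-10 \right)} \right)}}{-49909} = - \frac{93}{-49909} = \left(-93\right) \left(- \frac{1}{49909}\right) = \frac{93}{49909}$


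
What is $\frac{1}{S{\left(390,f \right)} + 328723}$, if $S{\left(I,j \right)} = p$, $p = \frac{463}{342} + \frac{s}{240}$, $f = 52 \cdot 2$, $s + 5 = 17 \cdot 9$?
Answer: $\frac{3420}{1124239399} \approx 3.0421 \cdot 10^{-6}$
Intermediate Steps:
$s = 148$ ($s = -5 + 17 \cdot 9 = -5 + 153 = 148$)
$f = 104$
$p = \frac{6739}{3420}$ ($p = \frac{463}{342} + \frac{148}{240} = 463 \cdot \frac{1}{342} + 148 \cdot \frac{1}{240} = \frac{463}{342} + \frac{37}{60} = \frac{6739}{3420} \approx 1.9705$)
$S{\left(I,j \right)} = \frac{6739}{3420}$
$\frac{1}{S{\left(390,f \right)} + 328723} = \frac{1}{\frac{6739}{3420} + 328723} = \frac{1}{\frac{1124239399}{3420}} = \frac{3420}{1124239399}$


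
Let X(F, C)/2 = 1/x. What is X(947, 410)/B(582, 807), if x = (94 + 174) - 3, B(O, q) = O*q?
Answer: 1/62231805 ≈ 1.6069e-8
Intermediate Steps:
x = 265 (x = 268 - 3 = 265)
X(F, C) = 2/265
X(947, 410)/B(582, 807) = 2/(265*((582*807))) = (2/265)/469674 = (2/265)*(1/469674) = 1/62231805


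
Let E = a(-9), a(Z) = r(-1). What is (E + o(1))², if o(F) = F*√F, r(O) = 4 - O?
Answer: 36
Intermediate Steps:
a(Z) = 5 (a(Z) = 4 - 1*(-1) = 4 + 1 = 5)
E = 5
o(F) = F^(3/2)
(E + o(1))² = (5 + 1^(3/2))² = (5 + 1)² = 6² = 36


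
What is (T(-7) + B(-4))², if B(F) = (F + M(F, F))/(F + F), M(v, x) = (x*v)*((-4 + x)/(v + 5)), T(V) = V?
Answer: 361/4 ≈ 90.250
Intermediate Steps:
M(v, x) = v*x*(-4 + x)/(5 + v) (M(v, x) = (v*x)*((-4 + x)/(5 + v)) = v*x*(-4 + x)/(5 + v))
B(F) = (F + F²*(-4 + F)/(5 + F))/(2*F) (B(F) = (F + F*F*(-4 + F)/(5 + F))/(F + F) = (F + F²*(-4 + F)/(5 + F))/((2*F)) = (F + F²*(-4 + F)/(5 + F))*(1/(2*F)) = (F + F²*(-4 + F)/(5 + F))/(2*F))
(T(-7) + B(-4))² = (-7 + (5 - 4 - 4*(-4 - 4))/(2*(5 - 4)))² = (-7 + (½)*(5 - 4 - 4*(-8))/1)² = (-7 + (½)*1*(5 - 4 + 32))² = (-7 + (½)*1*33)² = (-7 + 33/2)² = (19/2)² = 361/4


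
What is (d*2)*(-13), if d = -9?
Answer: 234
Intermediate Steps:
(d*2)*(-13) = -9*2*(-13) = -18*(-13) = 234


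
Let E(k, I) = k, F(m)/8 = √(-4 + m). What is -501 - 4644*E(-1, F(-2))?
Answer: 4143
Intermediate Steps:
F(m) = 8*√(-4 + m)
-501 - 4644*E(-1, F(-2)) = -501 - 4644*(-1) = -501 - 36*(-129) = -501 + 4644 = 4143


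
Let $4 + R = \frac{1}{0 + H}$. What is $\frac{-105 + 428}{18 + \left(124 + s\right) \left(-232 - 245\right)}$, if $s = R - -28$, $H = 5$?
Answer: $- \frac{1615}{353367} \approx -0.0045703$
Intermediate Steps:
$R = - \frac{19}{5}$ ($R = -4 + \frac{1}{0 + 5} = -4 + \frac{1}{5} = - \frac{19}{5} \approx -3.8$)
$s = \frac{121}{5}$ ($s = - \frac{19}{5} - -28 = - \frac{19}{5} + 28 = \frac{121}{5} \approx 24.2$)
$\frac{-105 + 428}{18 + \left(124 + s\right) \left(-232 - 245\right)} = \frac{-105 + 428}{18 + \left(124 + \frac{121}{5}\right) \left(-232 - 245\right)} = \frac{323}{18 + \frac{741}{5} \left(-477\right)} = \frac{323}{18 - \frac{353457}{5}} = \frac{323}{- \frac{353367}{5}} = 323 \left(- \frac{5}{353367}\right) = - \frac{1615}{353367}$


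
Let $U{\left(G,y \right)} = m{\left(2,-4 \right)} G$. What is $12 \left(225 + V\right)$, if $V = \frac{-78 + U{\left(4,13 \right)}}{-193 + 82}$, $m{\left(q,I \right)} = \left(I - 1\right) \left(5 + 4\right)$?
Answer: $\frac{100932}{37} \approx 2727.9$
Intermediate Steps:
$m{\left(q,I \right)} = -9 + 9 I$ ($m{\left(q,I \right)} = \left(-1 + I\right) 9 = -9 + 9 I$)
$U{\left(G,y \right)} = - 45 G$ ($U{\left(G,y \right)} = \left(-9 + 9 \left(-4\right)\right) G = \left(-9 - 36\right) G = - 45 G$)
$V = \frac{86}{37}$ ($V = \frac{-78 - 180}{-193 + 82} = \frac{-78 - 180}{-111} = \left(-258\right) \left(- \frac{1}{111}\right) = \frac{86}{37} \approx 2.3243$)
$12 \left(225 + V\right) = 12 \left(225 + \frac{86}{37}\right) = 12 \cdot \frac{8411}{37} = \frac{100932}{37}$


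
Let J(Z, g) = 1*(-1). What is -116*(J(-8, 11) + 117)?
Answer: -13456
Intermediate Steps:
J(Z, g) = -1
-116*(J(-8, 11) + 117) = -116*(-1 + 117) = -116*116 = -13456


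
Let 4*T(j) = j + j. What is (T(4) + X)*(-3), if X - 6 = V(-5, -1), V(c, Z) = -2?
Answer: -18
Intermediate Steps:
X = 4 (X = 6 - 2 = 4)
T(j) = j/2 (T(j) = (j + j)/4 = (2*j)/4 = j/2)
(T(4) + X)*(-3) = ((1/2)*4 + 4)*(-3) = (2 + 4)*(-3) = 6*(-3) = -18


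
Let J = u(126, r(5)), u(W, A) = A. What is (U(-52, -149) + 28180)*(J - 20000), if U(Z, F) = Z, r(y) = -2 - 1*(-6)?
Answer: -562447488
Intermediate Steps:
r(y) = 4 (r(y) = -2 + 6 = 4)
J = 4
(U(-52, -149) + 28180)*(J - 20000) = (-52 + 28180)*(4 - 20000) = 28128*(-19996) = -562447488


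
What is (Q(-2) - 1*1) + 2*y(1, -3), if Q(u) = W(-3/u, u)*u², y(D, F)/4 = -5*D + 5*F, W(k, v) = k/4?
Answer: -319/2 ≈ -159.50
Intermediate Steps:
W(k, v) = k/4 (W(k, v) = k*(¼) = k/4)
y(D, F) = -20*D + 20*F (y(D, F) = 4*(-5*D + 5*F) = -20*D + 20*F)
Q(u) = -3*u/4 (Q(u) = ((-3/u)/4)*u² = (-3/(4*u))*u² = -3*u/4)
(Q(-2) - 1*1) + 2*y(1, -3) = (-¾*(-2) - 1*1) + 2*(-20*1 + 20*(-3)) = (3/2 - 1) + 2*(-20 - 60) = ½ + 2*(-80) = ½ - 160 = -319/2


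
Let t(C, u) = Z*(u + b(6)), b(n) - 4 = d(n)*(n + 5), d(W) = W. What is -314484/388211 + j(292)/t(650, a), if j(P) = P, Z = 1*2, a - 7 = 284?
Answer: -56849918/140144171 ≈ -0.40565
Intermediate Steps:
a = 291 (a = 7 + 284 = 291)
Z = 2
b(n) = 4 + n*(5 + n) (b(n) = 4 + n*(n + 5) = 4 + n*(5 + n))
t(C, u) = 140 + 2*u (t(C, u) = 2*(u + (4 + 6² + 5*6)) = 2*(u + (4 + 36 + 30)) = 2*(u + 70) = 2*(70 + u) = 140 + 2*u)
-314484/388211 + j(292)/t(650, a) = -314484/388211 + 292/(140 + 2*291) = -314484*1/388211 + 292/(140 + 582) = -314484/388211 + 292/722 = -314484/388211 + 292*(1/722) = -314484/388211 + 146/361 = -56849918/140144171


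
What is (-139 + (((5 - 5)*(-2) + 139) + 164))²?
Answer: 26896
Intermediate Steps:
(-139 + (((5 - 5)*(-2) + 139) + 164))² = (-139 + ((0*(-2) + 139) + 164))² = (-139 + ((0 + 139) + 164))² = (-139 + (139 + 164))² = (-139 + 303)² = 164² = 26896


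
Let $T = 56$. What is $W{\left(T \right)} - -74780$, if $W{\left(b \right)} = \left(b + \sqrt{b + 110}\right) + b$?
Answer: $74892 + \sqrt{166} \approx 74905.0$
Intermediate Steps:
$W{\left(b \right)} = \sqrt{110 + b} + 2 b$ ($W{\left(b \right)} = \left(b + \sqrt{110 + b}\right) + b = \sqrt{110 + b} + 2 b$)
$W{\left(T \right)} - -74780 = \left(\sqrt{110 + 56} + 2 \cdot 56\right) - -74780 = \left(\sqrt{166} + 112\right) + 74780 = \left(112 + \sqrt{166}\right) + 74780 = 74892 + \sqrt{166}$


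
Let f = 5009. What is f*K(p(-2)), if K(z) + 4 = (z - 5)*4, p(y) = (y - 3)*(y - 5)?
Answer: 581044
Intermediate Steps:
p(y) = (-5 + y)*(-3 + y) (p(y) = (-3 + y)*(-5 + y) = (-5 + y)*(-3 + y))
K(z) = -24 + 4*z (K(z) = -4 + (z - 5)*4 = -4 + (-5 + z)*4 = -4 + (-20 + 4*z) = -24 + 4*z)
f*K(p(-2)) = 5009*(-24 + 4*(15 + (-2)² - 8*(-2))) = 5009*(-24 + 4*(15 + 4 + 16)) = 5009*(-24 + 4*35) = 5009*(-24 + 140) = 5009*116 = 581044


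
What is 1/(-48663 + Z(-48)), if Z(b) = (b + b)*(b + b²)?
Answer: -1/265239 ≈ -3.7702e-6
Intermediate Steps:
Z(b) = 2*b*(b + b²) (Z(b) = (2*b)*(b + b²) = 2*b*(b + b²))
1/(-48663 + Z(-48)) = 1/(-48663 + 2*(-48)²*(1 - 48)) = 1/(-48663 + 2*2304*(-47)) = 1/(-48663 - 216576) = 1/(-265239) = -1/265239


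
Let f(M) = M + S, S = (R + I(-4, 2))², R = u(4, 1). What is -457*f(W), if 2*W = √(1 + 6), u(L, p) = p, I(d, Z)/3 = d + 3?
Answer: -1828 - 457*√7/2 ≈ -2432.6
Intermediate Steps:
I(d, Z) = 9 + 3*d (I(d, Z) = 3*(d + 3) = 3*(3 + d) = 9 + 3*d)
R = 1
S = 4 (S = (1 + (9 + 3*(-4)))² = (1 + (9 - 12))² = (1 - 3)² = (-2)² = 4)
W = √7/2 (W = √(1 + 6)/2 = √7/2 ≈ 1.3229)
f(M) = 4 + M (f(M) = M + 4 = 4 + M)
-457*f(W) = -457*(4 + √7/2) = -1828 - 457*√7/2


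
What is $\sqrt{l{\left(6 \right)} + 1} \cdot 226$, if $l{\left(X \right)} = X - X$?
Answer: $226$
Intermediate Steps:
$l{\left(X \right)} = 0$
$\sqrt{l{\left(6 \right)} + 1} \cdot 226 = \sqrt{0 + 1} \cdot 226 = \sqrt{1} \cdot 226 = 1 \cdot 226 = 226$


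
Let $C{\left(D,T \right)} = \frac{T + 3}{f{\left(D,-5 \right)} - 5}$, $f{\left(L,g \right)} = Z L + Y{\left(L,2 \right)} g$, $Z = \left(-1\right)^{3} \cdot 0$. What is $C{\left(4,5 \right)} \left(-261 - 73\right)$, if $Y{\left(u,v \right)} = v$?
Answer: $\frac{2672}{15} \approx 178.13$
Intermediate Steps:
$Z = 0$ ($Z = \left(-1\right) 0 = 0$)
$f{\left(L,g \right)} = 2 g$ ($f{\left(L,g \right)} = 0 L + 2 g = 0 + 2 g = 2 g$)
$C{\left(D,T \right)} = - \frac{1}{5} - \frac{T}{15}$ ($C{\left(D,T \right)} = \frac{T + 3}{2 \left(-5\right) - 5} = \frac{3 + T}{-10 - 5} = \frac{3 + T}{-15} = \left(3 + T\right) \left(- \frac{1}{15}\right) = - \frac{1}{5} - \frac{T}{15}$)
$C{\left(4,5 \right)} \left(-261 - 73\right) = \left(- \frac{1}{5} - \frac{1}{3}\right) \left(-261 - 73\right) = \left(- \frac{1}{5} - \frac{1}{3}\right) \left(-334\right) = \left(- \frac{8}{15}\right) \left(-334\right) = \frac{2672}{15}$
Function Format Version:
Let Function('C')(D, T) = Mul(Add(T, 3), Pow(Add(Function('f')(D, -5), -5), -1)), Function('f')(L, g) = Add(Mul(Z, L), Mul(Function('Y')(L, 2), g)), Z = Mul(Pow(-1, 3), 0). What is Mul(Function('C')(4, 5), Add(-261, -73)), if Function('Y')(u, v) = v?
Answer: Rational(2672, 15) ≈ 178.13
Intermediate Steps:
Z = 0 (Z = Mul(-1, 0) = 0)
Function('f')(L, g) = Mul(2, g) (Function('f')(L, g) = Add(Mul(0, L), Mul(2, g)) = Add(0, Mul(2, g)) = Mul(2, g))
Function('C')(D, T) = Add(Rational(-1, 5), Mul(Rational(-1, 15), T)) (Function('C')(D, T) = Mul(Add(T, 3), Pow(Add(Mul(2, -5), -5), -1)) = Mul(Add(3, T), Pow(Add(-10, -5), -1)) = Mul(Add(3, T), Pow(-15, -1)) = Mul(Add(3, T), Rational(-1, 15)) = Add(Rational(-1, 5), Mul(Rational(-1, 15), T)))
Mul(Function('C')(4, 5), Add(-261, -73)) = Mul(Add(Rational(-1, 5), Mul(Rational(-1, 15), 5)), Add(-261, -73)) = Mul(Add(Rational(-1, 5), Rational(-1, 3)), -334) = Mul(Rational(-8, 15), -334) = Rational(2672, 15)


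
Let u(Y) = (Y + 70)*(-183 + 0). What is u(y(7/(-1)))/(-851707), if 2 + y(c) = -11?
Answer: 10431/851707 ≈ 0.012247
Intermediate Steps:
y(c) = -13 (y(c) = -2 - 11 = -13)
u(Y) = -12810 - 183*Y (u(Y) = (70 + Y)*(-183) = -12810 - 183*Y)
u(y(7/(-1)))/(-851707) = (-12810 - 183*(-13))/(-851707) = (-12810 + 2379)*(-1/851707) = -10431*(-1/851707) = 10431/851707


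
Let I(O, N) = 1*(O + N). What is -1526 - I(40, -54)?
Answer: -1512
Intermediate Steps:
I(O, N) = N + O (I(O, N) = 1*(N + O) = N + O)
-1526 - I(40, -54) = -1526 - (-54 + 40) = -1526 - 1*(-14) = -1526 + 14 = -1512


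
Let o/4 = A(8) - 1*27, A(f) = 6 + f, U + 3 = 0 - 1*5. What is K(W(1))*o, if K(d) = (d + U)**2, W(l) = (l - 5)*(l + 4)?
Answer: -40768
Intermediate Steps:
W(l) = (-5 + l)*(4 + l)
U = -8 (U = -3 + (0 - 1*5) = -3 + (0 - 5) = -3 - 5 = -8)
K(d) = (-8 + d)**2 (K(d) = (d - 8)**2 = (-8 + d)**2)
o = -52 (o = 4*((6 + 8) - 1*27) = 4*(14 - 27) = 4*(-13) = -52)
K(W(1))*o = (-8 + (-20 + 1**2 - 1*1))**2*(-52) = (-8 + (-20 + 1 - 1))**2*(-52) = (-8 - 20)**2*(-52) = (-28)**2*(-52) = 784*(-52) = -40768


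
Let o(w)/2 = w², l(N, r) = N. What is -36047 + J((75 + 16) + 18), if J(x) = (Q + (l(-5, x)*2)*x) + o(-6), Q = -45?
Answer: -37110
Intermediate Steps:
o(w) = 2*w²
J(x) = 27 - 10*x (J(x) = (-45 + (-5*2)*x) + 2*(-6)² = (-45 - 10*x) + 2*36 = (-45 - 10*x) + 72 = 27 - 10*x)
-36047 + J((75 + 16) + 18) = -36047 + (27 - 10*((75 + 16) + 18)) = -36047 + (27 - 10*(91 + 18)) = -36047 + (27 - 10*109) = -36047 + (27 - 1090) = -36047 - 1063 = -37110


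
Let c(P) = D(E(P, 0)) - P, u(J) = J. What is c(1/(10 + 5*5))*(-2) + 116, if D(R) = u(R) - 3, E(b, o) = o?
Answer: 4272/35 ≈ 122.06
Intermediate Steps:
D(R) = -3 + R (D(R) = R - 3 = -3 + R)
c(P) = -3 - P (c(P) = (-3 + 0) - P = -3 - P)
c(1/(10 + 5*5))*(-2) + 116 = (-3 - 1/(10 + 5*5))*(-2) + 116 = (-3 - 1/(10 + 25))*(-2) + 116 = (-3 - 1/35)*(-2) + 116 = -106/35*(-2) + 116 = 212/35 + 116 = 4272/35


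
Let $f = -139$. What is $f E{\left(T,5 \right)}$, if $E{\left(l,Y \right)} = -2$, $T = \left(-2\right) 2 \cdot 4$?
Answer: $278$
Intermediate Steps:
$T = -16$ ($T = \left(-4\right) 4 = -16$)
$f E{\left(T,5 \right)} = \left(-139\right) \left(-2\right) = 278$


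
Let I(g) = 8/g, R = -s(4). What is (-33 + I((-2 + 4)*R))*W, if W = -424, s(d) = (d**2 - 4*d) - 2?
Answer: 13144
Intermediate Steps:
s(d) = -2 + d**2 - 4*d
R = 2 (R = -(-2 + 4**2 - 4*4) = -(-2 + 16 - 16) = -1*(-2) = 2)
(-33 + I((-2 + 4)*R))*W = (-33 + 8/(((-2 + 4)*2)))*(-424) = (-33 + 8/((2*2)))*(-424) = (-33 + 8/4)*(-424) = (-33 + 8*(1/4))*(-424) = (-33 + 2)*(-424) = -31*(-424) = 13144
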